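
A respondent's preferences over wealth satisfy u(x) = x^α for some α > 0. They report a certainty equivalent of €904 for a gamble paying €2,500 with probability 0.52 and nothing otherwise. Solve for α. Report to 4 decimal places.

The lottery's expected utility is 0.52·u(2500) + 0.48·u(0) = 0.52·2500^α (since u(0) = 0 for α > 0).
Indifference: 904^α = 0.52·2500^α, so (904/2500)^α = 0.52.
α = ln(0.52) / ln(904/2500) = -0.6539265/-1.0172167 ≈ 0.6429.

α ≈ 0.6429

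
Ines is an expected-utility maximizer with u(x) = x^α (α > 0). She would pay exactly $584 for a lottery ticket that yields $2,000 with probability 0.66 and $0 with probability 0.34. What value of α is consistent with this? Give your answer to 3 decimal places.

EU(lottery) = 0.66·2000^α + 0.34·0 = 0.66·2000^α.
Equating: 584^α = 0.66·2000^α, i.e. 0.2920^α = 0.66.
Take logs: α = ln 0.66 / ln(584/2000) ≈ 0.33754.

α ≈ 0.338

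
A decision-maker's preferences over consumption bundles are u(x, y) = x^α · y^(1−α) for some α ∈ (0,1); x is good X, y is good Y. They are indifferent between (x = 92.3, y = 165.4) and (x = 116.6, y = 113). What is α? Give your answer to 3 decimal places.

Set the two utilities equal: 92.3^α·165.4^(1−α) = 116.6^α·113^(1−α).
(92.3/116.6)^α = (113/165.4)^(1−α); take logs: α·ln(92.3/116.6) = (1−α)·ln(113/165.4), i.e. α·-0.233705 = (1−α)·-0.380979.
Thus α·(-0.614684) = -0.380979, so α = -0.380979/-0.614684 ≈ 0.620.

α ≈ 0.620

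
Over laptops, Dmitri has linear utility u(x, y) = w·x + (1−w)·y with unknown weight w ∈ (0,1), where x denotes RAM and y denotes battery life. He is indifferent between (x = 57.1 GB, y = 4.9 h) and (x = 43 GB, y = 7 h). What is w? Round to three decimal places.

u(57.1,4.9) = u(43,7) means w·57.1 + (1−w)·4.9 = w·43 + (1−w)·7.
w·(57.1−43) = (1−w)·(7−4.9), i.e. w·14.1 = (1−w)·2.1.
Hence w = 2.1/(14.1+2.1) = 2.1/16.2 = 0.130.

w = 0.130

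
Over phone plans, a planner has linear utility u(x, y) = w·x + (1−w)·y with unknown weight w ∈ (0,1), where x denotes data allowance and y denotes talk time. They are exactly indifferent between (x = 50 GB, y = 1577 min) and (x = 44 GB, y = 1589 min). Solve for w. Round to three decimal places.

w = 0.667

Indifference: w·50 + (1−w)·1577 = w·44 + (1−w)·1589.
w·(50−44) = (1−w)·(1589−1577), i.e. w·6 = (1−w)·12.
Hence w = 12/(6+12) = 12/18 = 0.667.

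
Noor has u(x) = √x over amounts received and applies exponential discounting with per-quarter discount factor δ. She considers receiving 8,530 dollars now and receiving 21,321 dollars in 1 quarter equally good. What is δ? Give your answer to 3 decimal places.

δ ≈ 0.633

The payoff in 1 quarter is discounted by δ, so u(8530) = δ·u(21321) and δ = u(8530)/u(21321).
Since u(x) = √x, δ = √(8530/21321) = 0.63251.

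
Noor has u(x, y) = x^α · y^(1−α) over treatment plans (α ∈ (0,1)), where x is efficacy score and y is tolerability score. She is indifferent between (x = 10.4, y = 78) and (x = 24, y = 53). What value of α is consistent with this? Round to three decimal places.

α ≈ 0.316

The Cobb–Douglas utilities coincide, so 10.4^α·78^(1−α) = 24^α·53^(1−α).
Rearrange to (10.4/24)^α = (53/78)^(1−α) and take logs: α·-0.836248 = (1−α)·-0.386417.
With A = -0.836248 and B = -0.386417: α·A = (1−α)·B, so α = B/(A+B) = -0.386417/-1.222665 ≈ 0.316.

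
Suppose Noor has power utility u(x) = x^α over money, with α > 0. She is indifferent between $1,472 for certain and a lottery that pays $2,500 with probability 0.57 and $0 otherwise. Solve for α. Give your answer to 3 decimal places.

α ≈ 1.061

EU(lottery) = 0.57·2500^α + 0.43·0 = 0.57·2500^α.
Setting u(1472) equal to that: 1472^α = 0.57·2500^α ⇒ (1472/2500)^α = 0.57.
Taking logs: α·ln(1472/2500) = ln(0.57), so α = -0.562119 / -0.529669 ≈ 1.061.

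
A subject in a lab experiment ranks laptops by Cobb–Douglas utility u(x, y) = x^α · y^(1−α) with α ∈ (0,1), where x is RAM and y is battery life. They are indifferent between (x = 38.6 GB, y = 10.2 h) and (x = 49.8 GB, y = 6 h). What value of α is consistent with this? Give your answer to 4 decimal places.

α ≈ 0.6756

Set the two utilities equal: 38.6^α·10.2^(1−α) = 49.8^α·6^(1−α).
Rearrange to (38.6/49.8)^α = (6/10.2)^(1−α) and take logs: α·-0.2547627 = (1−α)·-0.5306283.
With A = -0.2547627 and B = -0.5306283: α·A = (1−α)·B, so α = B/(A+B) = -0.5306283/-0.7853910 ≈ 0.6756.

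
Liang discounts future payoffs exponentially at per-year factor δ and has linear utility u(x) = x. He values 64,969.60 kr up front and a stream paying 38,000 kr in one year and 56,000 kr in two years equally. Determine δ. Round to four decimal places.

δ ≈ 0.7900

Present value of the stream is 38000·δ + 56000·δ². Indifference gives 38000δ + 56000δ² = 64969.60.
Rearranged: 56000δ² + 38000δ − 64969.60 = 0.
The positive root is δ = [−38000 + √(38000² + 4·56000·64969.60)] / (2·56000) = (−38000 + 126480.000)/112000 ≈ 0.7900.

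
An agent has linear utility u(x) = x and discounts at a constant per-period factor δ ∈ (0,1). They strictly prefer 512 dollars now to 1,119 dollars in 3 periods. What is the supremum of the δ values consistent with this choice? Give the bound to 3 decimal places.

δ < 0.771

Under u(x) = x this choice says 512 > δ^3·1119.
So δ^3 < 512/1119 = 0.45755; taking the cube root of both positive sides preserves the inequality.
δ < 0.45755^(1/3) = 0.771.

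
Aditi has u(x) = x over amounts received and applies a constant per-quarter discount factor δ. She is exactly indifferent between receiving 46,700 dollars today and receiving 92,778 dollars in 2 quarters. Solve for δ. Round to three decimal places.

δ ≈ 0.709

The payoff in 2 quarters is discounted by δ^2, so u(46700) = δ^2·u(92778) and δ^2 = u(46700)/u(92778).
With u(x) = x: δ^2 = 46700/92778 = 0.50335.
Taking the square root: δ = 0.50335^(1/2) ≈ 0.709.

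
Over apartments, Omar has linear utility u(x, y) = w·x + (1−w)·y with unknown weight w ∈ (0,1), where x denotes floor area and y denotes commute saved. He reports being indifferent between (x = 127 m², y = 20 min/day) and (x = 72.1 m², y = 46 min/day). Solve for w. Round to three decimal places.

w = 0.321

Indifference: w·127 + (1−w)·20 = w·72.1 + (1−w)·46.
w·(127−72.1) = (1−w)·(46−20), i.e. w·54.9 = (1−w)·26.
Hence w = 26/(54.9+26) = 26/80.9 = 0.321.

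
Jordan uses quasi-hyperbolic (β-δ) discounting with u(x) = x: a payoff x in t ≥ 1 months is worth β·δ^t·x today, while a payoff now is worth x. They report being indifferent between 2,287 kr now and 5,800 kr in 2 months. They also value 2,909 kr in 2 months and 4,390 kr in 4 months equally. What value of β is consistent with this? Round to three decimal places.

β ≈ 0.595

Both payoffs in the second observation are in the future, so β drops out: δ^2·2909 = δ^4·4390 ⇒ δ^2 = 2909/4390 = 0.66264, so δ = 0.81403.
The first indifference: 2287 = β·δ^2·5800, so β = 2287/(δ^2·5800) = 2287/(0.66264·5800) ≈ 0.595.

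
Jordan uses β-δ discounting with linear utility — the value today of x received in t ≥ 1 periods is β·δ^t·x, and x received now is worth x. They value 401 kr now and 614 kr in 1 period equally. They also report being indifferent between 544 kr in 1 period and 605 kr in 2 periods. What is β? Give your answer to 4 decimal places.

From the later pair, β·δ^1·544 = β·δ^2·605; dividing through, δ = 544/605 = 0.89917.
Now use the now-vs-future pair: 401 = β·δ·614 gives β = 401/(0.89917·614) ≈ 0.7263.

β ≈ 0.7263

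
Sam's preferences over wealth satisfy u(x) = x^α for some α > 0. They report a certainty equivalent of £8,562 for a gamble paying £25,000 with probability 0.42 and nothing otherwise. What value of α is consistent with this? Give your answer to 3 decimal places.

α ≈ 0.810

The lottery's expected utility is 0.42·u(25000) + 0.58·u(0) = 0.42·25000^α (since u(0) = 0 for α > 0).
Equating: 8562^α = 0.42·25000^α, i.e. 0.3425^α = 0.42.
Take logs: α = ln 0.42 / ln(8562/25000) ≈ 0.80958.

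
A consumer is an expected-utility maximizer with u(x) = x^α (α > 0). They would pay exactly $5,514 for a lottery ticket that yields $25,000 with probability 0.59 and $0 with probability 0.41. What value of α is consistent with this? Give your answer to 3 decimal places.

α ≈ 0.349

The lottery's expected utility is 0.59·u(25000) + 0.41·u(0) = 0.59·25000^α (since u(0) = 0 for α > 0).
Indifference: 5514^α = 0.59·25000^α, so (5514/25000)^α = 0.59.
α = ln(0.59) / ln(5514/25000) = -0.527633/-1.511586 ≈ 0.349.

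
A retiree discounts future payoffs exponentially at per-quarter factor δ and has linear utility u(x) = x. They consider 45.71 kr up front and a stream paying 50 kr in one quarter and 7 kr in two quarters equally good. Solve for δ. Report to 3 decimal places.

Present value of the stream is 50·δ + 7·δ². Indifference gives 50δ + 7δ² = 45.71.
Rearranged: 7δ² + 50δ − 45.71 = 0.
δ = (−50 + √(50² + 4·7·45.71)) / (2·7) = (−50 + √3779.88) / 14 ≈ 0.820.

δ ≈ 0.820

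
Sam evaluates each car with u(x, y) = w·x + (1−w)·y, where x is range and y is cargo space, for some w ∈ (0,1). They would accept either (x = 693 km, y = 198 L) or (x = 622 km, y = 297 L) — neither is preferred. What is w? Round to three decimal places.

w = 0.582

Equating utilities: w·693 + (1−w)·198 = w·622 + (1−w)·297.
Collecting terms: w·71 = (1−w)·99.
So w/(1−w) = 99/71 = 1.3944, giving w = 99/(71+99) = 0.582.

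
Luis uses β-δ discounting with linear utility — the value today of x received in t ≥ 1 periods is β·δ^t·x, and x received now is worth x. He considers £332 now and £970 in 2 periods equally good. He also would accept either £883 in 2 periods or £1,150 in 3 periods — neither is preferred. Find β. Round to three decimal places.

β ≈ 0.581

From the later pair, β·δ^2·883 = β·δ^3·1150; dividing through, δ = 883/1150 = 0.76783.
Now use the now-vs-future pair: 332 = β·δ^2·970 gives β = 332/(0.58956·970) ≈ 0.581.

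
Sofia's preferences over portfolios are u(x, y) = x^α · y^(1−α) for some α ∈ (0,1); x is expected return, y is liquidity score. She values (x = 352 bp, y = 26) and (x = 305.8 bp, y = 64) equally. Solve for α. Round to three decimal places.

Set the two utilities equal: 352^α·26^(1−α) = 305.8^α·64^(1−α).
(352/305.8)^α = (64/26)^(1−α); take logs: α·ln(352/305.8) = (1−α)·ln(64/26), i.e. α·0.140700 = (1−α)·0.900787.
With A = 0.140700 and B = 0.900787: α·A = (1−α)·B, so α = B/(A+B) = 0.900787/1.041487 ≈ 0.865.

α ≈ 0.865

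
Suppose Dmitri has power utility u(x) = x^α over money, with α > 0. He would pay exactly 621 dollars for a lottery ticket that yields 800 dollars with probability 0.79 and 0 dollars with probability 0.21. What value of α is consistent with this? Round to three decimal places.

Since u(0) = 0, the lottery's EU is 0.79·800^α.
Setting u(621) equal to that: 621^α = 0.79·800^α ⇒ (621/800)^α = 0.79.
Take logs: α = ln 0.79 / ln(621/800) ≈ 0.93068.

α ≈ 0.931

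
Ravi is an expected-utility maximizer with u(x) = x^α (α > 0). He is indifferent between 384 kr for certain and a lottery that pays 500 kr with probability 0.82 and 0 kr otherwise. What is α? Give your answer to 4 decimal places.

α ≈ 0.7518

Since u(0) = 0, the lottery's EU is 0.82·500^α.
Indifference: 384^α = 0.82·500^α, so (384/500)^α = 0.82.
α = ln(0.82) / ln(384/500) = -0.1984509/-0.2639655 ≈ 0.7518.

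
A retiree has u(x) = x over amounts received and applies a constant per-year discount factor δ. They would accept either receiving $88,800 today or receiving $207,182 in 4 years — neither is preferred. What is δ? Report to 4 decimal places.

δ ≈ 0.8091

Indifference means u(88800) = δ^4 · u(207182), so δ^4 = u(88800)/u(207182).
With u(x) = x: δ^4 = 88800/207182 = 0.42861.
Hence δ = (0.42861)^(1/4) = 0.809124.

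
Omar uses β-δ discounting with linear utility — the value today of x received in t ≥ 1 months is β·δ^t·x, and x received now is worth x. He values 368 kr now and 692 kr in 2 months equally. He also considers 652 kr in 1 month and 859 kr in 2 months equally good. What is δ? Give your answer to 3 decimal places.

δ ≈ 0.759

Both payoffs in the second observation are in the future, so β drops out: δ^1·652 = δ^2·859 ⇒ δ = 652/859 = 0.75902.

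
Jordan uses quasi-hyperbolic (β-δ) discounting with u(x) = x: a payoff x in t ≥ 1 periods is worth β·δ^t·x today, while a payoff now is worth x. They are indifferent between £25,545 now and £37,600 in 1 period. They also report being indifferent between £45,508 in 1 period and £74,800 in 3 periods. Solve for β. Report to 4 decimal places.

The second indifference involves only future payoffs, so β cancels: β·δ^1·45508 = β·δ^3·74800, giving δ^2 = 45508/74800 = 0.60840, so δ = 0.78000.
Substituting δ into 25545 = β·δ·37600: β = 25545/(29327.897) ≈ 0.8710.

β ≈ 0.8710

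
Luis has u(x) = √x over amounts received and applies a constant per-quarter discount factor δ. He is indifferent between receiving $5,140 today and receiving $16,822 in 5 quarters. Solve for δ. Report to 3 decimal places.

δ ≈ 0.888

Indifference means u(5140) = δ^5 · u(16822), so δ^5 = u(5140)/u(16822).
Since u(x) = √x, δ^5 = √(5140/16822) = 0.55277.
Hence δ = (0.55277)^(1/5) = 0.88820.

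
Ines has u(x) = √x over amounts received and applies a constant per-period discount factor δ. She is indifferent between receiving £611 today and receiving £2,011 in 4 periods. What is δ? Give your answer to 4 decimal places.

Equating discounted utilities: u(611) = δ^4·u(2011) ⇒ δ^4 = u(611)/u(2011).
Since u(x) = √x, δ^4 = √(611/2011) = 0.55121.
So δ = 0.55121^(1/4) ≈ 0.8616.

δ ≈ 0.8616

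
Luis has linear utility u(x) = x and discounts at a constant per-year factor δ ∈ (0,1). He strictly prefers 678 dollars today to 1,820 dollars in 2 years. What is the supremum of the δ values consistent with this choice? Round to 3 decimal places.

δ < 0.610

Under u(x) = x this choice says 678 > δ^2·1820.
So δ^2 < 678/1820 = 0.37253; taking the square root of both positive sides preserves the inequality.
δ < (678/1820)^(1/2) ≈ 0.610.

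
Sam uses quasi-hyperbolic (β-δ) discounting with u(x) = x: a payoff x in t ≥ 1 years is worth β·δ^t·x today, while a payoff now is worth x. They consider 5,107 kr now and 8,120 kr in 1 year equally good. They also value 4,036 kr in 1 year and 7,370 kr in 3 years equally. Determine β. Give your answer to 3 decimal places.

From the later pair, β·δ^1·4036 = β·δ^3·7370; dividing through, δ^2 = 4036/7370 = 0.54763, so δ = 0.74002.
Now use the now-vs-future pair: 5107 = β·δ·8120 gives β = 5107/(0.74002·8120) ≈ 0.850.

β ≈ 0.850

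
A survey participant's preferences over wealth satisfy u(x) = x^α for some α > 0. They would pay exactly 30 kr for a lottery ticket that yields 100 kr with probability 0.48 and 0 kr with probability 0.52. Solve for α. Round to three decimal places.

EU(lottery) = 0.48·100^α + 0.52·0 = 0.48·100^α.
Setting u(30) equal to that: 30^α = 0.48·100^α ⇒ (30/100)^α = 0.48.
Taking logs: α·ln(30/100) = ln(0.48), so α = -0.733969 / -1.203973 ≈ 0.610.

α ≈ 0.610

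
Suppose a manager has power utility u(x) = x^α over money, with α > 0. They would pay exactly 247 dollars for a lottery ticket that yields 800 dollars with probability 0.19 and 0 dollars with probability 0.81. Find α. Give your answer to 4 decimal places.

α ≈ 1.4131

EU(lottery) = 0.19·800^α + 0.81·0 = 0.19·800^α.
Equating: 247^α = 0.19·800^α, i.e. 0.3088^α = 0.19.
Taking logs: α·ln(247/800) = ln(0.19), so α = -1.6607312 / -1.1752234 ≈ 1.4131.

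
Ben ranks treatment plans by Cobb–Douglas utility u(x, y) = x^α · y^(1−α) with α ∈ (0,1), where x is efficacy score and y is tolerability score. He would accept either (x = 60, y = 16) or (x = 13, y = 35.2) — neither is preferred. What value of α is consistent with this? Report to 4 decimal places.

α ≈ 0.3402

The Cobb–Douglas utilities coincide, so 60^α·16^(1−α) = 13^α·35.2^(1−α).
Rearrange to (60/13)^α = (35.2/16)^(1−α) and take logs: α·1.5293952 = (1−α)·0.7884574.
So α/(1−α) = (0.7884574)/(1.5293952) = 0.5155354, and α = 0.5155354/1.5155354 ≈ 0.3402.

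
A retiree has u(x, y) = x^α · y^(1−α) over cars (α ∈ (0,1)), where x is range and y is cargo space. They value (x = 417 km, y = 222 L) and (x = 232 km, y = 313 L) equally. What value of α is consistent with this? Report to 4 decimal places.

Indifference: 417^α · 222^(1−α) = 232^α · 313^(1−α).
Rearrange to (417/232)^α = (313/222)^(1−α) and take logs: α·0.5863489 = (1−α)·0.3435258.
So α/(1−α) = (0.3435258)/(0.5863489) = 0.5858727, and α = 0.5858727/1.5858727 ≈ 0.3694.

α ≈ 0.3694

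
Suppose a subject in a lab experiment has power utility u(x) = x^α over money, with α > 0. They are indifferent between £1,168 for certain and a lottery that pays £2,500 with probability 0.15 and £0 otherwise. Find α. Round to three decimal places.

α ≈ 2.493

EU(lottery) = 0.15·2500^α + 0.85·0 = 0.15·2500^α.
Setting u(1168) equal to that: 1168^α = 0.15·2500^α ⇒ (1168/2500)^α = 0.15.
α = ln(0.15) / ln(1168/2500) = -1.897120/-0.760998 ≈ 2.493.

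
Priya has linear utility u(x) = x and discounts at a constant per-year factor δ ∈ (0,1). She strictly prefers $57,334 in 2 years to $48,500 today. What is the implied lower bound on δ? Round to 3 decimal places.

The preference means 48500 < δ^2·57334.
So δ^2 > 48500/57334 = 0.84592; taking the square root of both positive sides preserves the inequality.
δ > (48500/57334)^(1/2) ≈ 0.920.

δ > 0.920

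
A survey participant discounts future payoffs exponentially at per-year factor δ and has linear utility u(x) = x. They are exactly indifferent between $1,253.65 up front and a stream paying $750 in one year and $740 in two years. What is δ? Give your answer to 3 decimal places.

The stream is worth 750δ + 740δ² today, so 750δ + 740δ² = 1253.65.
Rearranged: 740δ² + 750δ − 1253.65 = 0.
δ = (−750 + √(750² + 4·740·1253.65)) / (2·740) = (−750 + √4273304.00) / 1480 ≈ 0.890.

δ ≈ 0.890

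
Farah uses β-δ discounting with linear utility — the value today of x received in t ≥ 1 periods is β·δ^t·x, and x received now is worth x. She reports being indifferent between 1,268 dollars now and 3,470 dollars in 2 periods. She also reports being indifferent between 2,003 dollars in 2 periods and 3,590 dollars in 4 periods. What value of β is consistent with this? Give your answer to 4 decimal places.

Both payoffs in the second observation are in the future, so β drops out: δ^2·2003 = δ^4·3590 ⇒ δ^2 = 2003/3590 = 0.55794, so δ = 0.74695.
Now use the now-vs-future pair: 1268 = β·δ^2·3470 gives β = 1268/(0.55794·3470) ≈ 0.6549.

β ≈ 0.6549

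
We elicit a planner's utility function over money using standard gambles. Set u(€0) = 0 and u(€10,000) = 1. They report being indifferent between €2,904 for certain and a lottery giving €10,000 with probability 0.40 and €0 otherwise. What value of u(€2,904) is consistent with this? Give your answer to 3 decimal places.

0.400

By the standard-gamble method, u(€2,904) is just the indifference probability on the best outcome: 0.40.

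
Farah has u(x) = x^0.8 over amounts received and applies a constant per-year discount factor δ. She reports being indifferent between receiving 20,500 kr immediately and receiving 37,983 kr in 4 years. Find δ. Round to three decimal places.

Equating discounted utilities: u(20500) = δ^4·u(37983) ⇒ δ^4 = u(20500)/u(37983).
Since u(x) = x^0.8, δ^4 = (20500/37983)^0.8 = 0.53972^0.8 = 0.61056.
So δ = 0.61056^(1/4) ≈ 0.884.

δ ≈ 0.884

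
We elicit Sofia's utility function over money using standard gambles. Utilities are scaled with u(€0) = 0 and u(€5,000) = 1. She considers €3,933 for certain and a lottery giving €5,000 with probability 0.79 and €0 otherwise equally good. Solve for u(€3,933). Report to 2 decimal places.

By the standard-gamble method, u(€3,933) is just the indifference probability on the best outcome: 0.79.

0.79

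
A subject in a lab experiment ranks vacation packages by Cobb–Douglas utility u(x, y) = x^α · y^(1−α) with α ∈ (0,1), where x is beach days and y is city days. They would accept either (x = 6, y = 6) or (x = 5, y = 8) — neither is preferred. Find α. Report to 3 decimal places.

Indifference: 6^α · 6^(1−α) = 5^α · 8^(1−α).
Rearrange to (6/5)^α = (8/6)^(1−α) and take logs: α·0.182322 = (1−α)·0.287682.
Thus α·(0.470004) = 0.287682, so α = 0.287682/0.470004 ≈ 0.612.

α ≈ 0.612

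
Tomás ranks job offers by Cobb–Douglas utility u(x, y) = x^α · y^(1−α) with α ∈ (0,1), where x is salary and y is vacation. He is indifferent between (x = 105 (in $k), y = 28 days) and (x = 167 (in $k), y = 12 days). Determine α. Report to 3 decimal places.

Indifference: 105^α · 28^(1−α) = 167^α · 12^(1−α).
Rearrange to (105/167)^α = (12/28)^(1−α) and take logs: α·-0.464033 = (1−α)·-0.847298.
With A = -0.464033 and B = -0.847298: α·A = (1−α)·B, so α = B/(A+B) = -0.847298/-1.311331 ≈ 0.646.

α ≈ 0.646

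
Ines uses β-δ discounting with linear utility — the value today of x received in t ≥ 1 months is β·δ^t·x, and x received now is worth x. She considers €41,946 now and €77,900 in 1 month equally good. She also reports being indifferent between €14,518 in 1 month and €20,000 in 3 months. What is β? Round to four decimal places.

Both payoffs in the second observation are in the future, so β drops out: δ^1·14518 = δ^3·20000 ⇒ δ^2 = 14518/20000 = 0.72590, so δ = 0.85200.
Now use the now-vs-future pair: 41946 = β·δ·77900 gives β = 41946/(0.85200·77900) ≈ 0.6320.

β ≈ 0.6320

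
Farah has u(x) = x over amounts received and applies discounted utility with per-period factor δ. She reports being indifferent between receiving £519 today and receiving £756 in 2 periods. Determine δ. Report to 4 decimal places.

δ ≈ 0.8286

Indifference means u(519) = δ^2 · u(756), so δ^2 = u(519)/u(756).
With u(x) = x: δ^2 = 519/756 = 0.68651.
Taking the square root: δ = 0.68651^(1/2) ≈ 0.8286.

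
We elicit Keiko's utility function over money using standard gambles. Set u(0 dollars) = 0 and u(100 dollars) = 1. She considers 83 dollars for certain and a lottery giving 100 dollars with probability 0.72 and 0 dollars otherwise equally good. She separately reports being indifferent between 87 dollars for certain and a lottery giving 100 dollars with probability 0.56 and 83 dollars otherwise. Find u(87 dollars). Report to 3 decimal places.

The first gamble pins u(83 dollars): it must equal 0.72·1 + 0.28·0 = 0.72.
Chaining: u(87 dollars) = 0.56·1.00 + 0.44·0.72 = 0.8768.

0.877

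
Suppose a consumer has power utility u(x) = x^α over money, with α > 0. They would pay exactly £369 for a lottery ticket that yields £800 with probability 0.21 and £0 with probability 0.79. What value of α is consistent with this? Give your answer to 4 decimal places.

EU(lottery) = 0.21·800^α + 0.79·0 = 0.21·800^α.
Indifference: 369^α = 0.21·800^α, so (369/800)^α = 0.21.
α = ln(0.21) / ln(369/800) = -1.5606477/-0.7738151 ≈ 2.0168.

α ≈ 2.0168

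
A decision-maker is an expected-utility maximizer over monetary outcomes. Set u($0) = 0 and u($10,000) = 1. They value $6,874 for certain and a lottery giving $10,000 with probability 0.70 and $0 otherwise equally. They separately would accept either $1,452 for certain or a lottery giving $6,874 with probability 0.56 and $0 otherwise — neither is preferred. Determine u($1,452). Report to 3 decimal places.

0.392

The first gamble pins u($6,874): it must equal 0.70·1 + 0.30·0 = 0.70.
The second indifference gives u($1,452) = 0.56·u($6,874) + 0.44·u($0) = 0.56·0.70 + 0.44·0.00 = 0.3920.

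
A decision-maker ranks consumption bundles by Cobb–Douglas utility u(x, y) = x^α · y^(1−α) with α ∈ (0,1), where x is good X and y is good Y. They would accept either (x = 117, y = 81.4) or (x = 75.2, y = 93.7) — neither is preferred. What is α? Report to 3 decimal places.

α ≈ 0.241

The Cobb–Douglas utilities coincide, so 117^α·81.4^(1−α) = 75.2^α·93.7^(1−α).
Rearrange to (117/75.2)^α = (93.7/81.4)^(1−α) and take logs: α·0.442023 = (1−α)·0.140723.
With A = 0.442023 and B = 0.140723: α·A = (1−α)·B, so α = B/(A+B) = 0.140723/0.582746 ≈ 0.241.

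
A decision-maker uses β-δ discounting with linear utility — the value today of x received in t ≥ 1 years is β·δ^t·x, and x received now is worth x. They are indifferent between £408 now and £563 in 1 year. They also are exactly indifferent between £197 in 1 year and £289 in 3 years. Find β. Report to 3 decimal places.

Both payoffs in the second observation are in the future, so β drops out: δ^1·197 = δ^3·289 ⇒ δ^2 = 197/289 = 0.68166, so δ = 0.82563.
Now use the now-vs-future pair: 408 = β·δ·563 gives β = 408/(0.82563·563) ≈ 0.878.

β ≈ 0.878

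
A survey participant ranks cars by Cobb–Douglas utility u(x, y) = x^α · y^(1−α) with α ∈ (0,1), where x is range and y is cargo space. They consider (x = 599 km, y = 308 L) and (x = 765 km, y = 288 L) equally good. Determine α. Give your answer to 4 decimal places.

α ≈ 0.2154

The Cobb–Douglas utilities coincide, so 599^α·308^(1−α) = 765^α·288^(1−α).
(599/765)^α = (288/308)^(1−α); take logs: α·ln(599/765) = (1−α)·ln(288/308), i.e. α·-0.2446142 = (1−α)·-0.0671393.
With A = -0.2446142 and B = -0.0671393: α·A = (1−α)·B, so α = B/(A+B) = -0.0671393/-0.3117535 ≈ 0.2154.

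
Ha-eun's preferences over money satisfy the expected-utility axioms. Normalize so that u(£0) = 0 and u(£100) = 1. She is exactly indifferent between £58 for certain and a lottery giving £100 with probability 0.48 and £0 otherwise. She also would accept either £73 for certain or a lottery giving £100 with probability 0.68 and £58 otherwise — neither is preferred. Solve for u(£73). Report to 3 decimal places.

0.834

The first gamble pins u(£58): it must equal 0.48·1 + 0.52·0 = 0.48.
Chaining: u(£73) = 0.68·1.00 + 0.32·0.48 = 0.8336.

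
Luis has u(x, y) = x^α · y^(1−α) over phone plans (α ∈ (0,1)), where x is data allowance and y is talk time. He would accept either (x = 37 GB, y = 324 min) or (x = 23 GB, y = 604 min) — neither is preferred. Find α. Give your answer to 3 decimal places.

Set the two utilities equal: 37^α·324^(1−α) = 23^α·604^(1−α).
Rearrange to (37/23)^α = (604/324)^(1−α) and take logs: α·0.475424 = (1−α)·0.622831.
So α/(1−α) = (0.622831)/(0.475424) = 1.310054, and α = 1.310054/2.310054 ≈ 0.567.

α ≈ 0.567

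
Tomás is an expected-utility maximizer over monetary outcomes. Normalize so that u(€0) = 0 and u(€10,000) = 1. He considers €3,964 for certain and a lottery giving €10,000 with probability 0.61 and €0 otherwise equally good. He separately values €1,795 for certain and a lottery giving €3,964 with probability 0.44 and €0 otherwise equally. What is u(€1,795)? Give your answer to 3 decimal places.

0.268

From the first indifference, u(€3,964) = 0.61·u(€10,000) + 0.39·u(€0) = 0.61·1 + 0.39·0 = 0.61.
Then u(€1,795) = 0.44·u(€3,964) + 0.56·u(€0) = 0.44·0.61 + 0.56·0.00 = 0.2684.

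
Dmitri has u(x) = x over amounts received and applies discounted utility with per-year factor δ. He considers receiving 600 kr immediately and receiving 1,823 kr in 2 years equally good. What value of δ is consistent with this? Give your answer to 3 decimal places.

δ ≈ 0.574

Equating discounted utilities: u(600) = δ^2·u(1823) ⇒ δ^2 = u(600)/u(1823).
With u(x) = x: δ^2 = 600/1823 = 0.32913.
Taking the square root: δ = 0.32913^(1/2) ≈ 0.574.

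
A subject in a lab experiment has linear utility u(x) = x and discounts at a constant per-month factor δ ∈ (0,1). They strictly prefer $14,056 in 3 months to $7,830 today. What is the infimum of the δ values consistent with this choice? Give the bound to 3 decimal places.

The preference means 7830 < δ^3·14056.
Dividing by 14056: δ^3 > 0.55706. Both sides are positive, so the cube root keeps the direction.
δ > (7830/14056)^(1/3) ≈ 0.823.

δ > 0.823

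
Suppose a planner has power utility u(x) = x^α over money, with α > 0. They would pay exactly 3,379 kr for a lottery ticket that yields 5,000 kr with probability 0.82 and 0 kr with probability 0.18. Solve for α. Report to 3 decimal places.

EU(lottery) = 0.82·5000^α + 0.18·0 = 0.82·5000^α.
Setting u(3379) equal to that: 3379^α = 0.82·5000^α ⇒ (3379/5000)^α = 0.82.
α = ln(0.82) / ln(3379/5000) = -0.198451/-0.391858 ≈ 0.506.

α ≈ 0.506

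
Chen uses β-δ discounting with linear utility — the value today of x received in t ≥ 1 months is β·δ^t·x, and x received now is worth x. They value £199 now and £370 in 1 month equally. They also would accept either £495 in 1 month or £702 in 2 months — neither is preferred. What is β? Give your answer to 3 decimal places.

Both payoffs in the second observation are in the future, so β drops out: δ^1·495 = δ^2·702 ⇒ δ = 495/702 = 0.70513.
Now use the now-vs-future pair: 199 = β·δ·370 gives β = 199/(0.70513·370) ≈ 0.763.

β ≈ 0.763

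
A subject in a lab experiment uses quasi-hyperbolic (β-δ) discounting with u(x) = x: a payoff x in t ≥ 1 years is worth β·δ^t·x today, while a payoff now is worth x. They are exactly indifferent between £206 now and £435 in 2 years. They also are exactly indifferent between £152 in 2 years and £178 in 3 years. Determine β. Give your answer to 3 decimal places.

β ≈ 0.649

From the later pair, β·δ^2·152 = β·δ^3·178; dividing through, δ = 152/178 = 0.85393.
Now use the now-vs-future pair: 206 = β·δ^2·435 gives β = 206/(0.72920·435) ≈ 0.649.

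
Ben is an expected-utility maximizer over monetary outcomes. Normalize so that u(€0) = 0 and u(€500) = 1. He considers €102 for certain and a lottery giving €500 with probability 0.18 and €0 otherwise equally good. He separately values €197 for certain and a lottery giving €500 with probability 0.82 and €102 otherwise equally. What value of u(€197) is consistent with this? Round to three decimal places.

0.852

From the first indifference, u(€102) = 0.18·u(€500) + 0.82·u(€0) = 0.18·1 + 0.82·0 = 0.18.
The second indifference gives u(€197) = 0.82·u(€500) + 0.18·u(€102) = 0.82·1.00 + 0.18·0.18 = 0.8524.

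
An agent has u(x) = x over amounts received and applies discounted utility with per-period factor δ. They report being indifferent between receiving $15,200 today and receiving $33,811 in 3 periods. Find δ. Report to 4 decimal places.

δ ≈ 0.7661

The payoff in 3 periods is discounted by δ^3, so u(15200) = δ^3·u(33811) and δ^3 = u(15200)/u(33811).
With u(x) = x: δ^3 = 15200/33811 = 0.44956.
Hence δ = (0.44956)^(1/3) = 0.766058.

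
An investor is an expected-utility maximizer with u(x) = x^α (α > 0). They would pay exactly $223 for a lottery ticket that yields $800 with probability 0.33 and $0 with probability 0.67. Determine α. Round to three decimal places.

α ≈ 0.868

The lottery's expected utility is 0.33·u(800) + 0.67·u(0) = 0.33·800^α (since u(0) = 0 for α > 0).
Indifference: 223^α = 0.33·800^α, so (223/800)^α = 0.33.
Taking logs: α·ln(223/800) = ln(0.33), so α = -1.108663 / -1.277440 ≈ 0.868.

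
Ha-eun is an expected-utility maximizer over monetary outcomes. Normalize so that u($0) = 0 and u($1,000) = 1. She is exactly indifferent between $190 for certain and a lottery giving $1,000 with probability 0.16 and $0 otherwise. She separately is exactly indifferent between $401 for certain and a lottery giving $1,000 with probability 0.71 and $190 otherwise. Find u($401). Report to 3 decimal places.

The first gamble pins u($190): it must equal 0.16·1 + 0.84·0 = 0.16.
Then u($401) = 0.71·u($1,000) + 0.29·u($190) = 0.71·1.00 + 0.29·0.16 = 0.7564.

0.756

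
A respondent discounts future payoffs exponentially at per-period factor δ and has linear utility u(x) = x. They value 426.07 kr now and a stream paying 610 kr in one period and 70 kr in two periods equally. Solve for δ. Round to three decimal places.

Equating present values: 426.07 = 610δ + 70δ².
So 70δ² + 610δ − 426.07 = 0.
The positive root is δ = [−610 + √(610² + 4·70·426.07)] / (2·70) = (−610 + 700.999)/140 ≈ 0.650.

δ ≈ 0.650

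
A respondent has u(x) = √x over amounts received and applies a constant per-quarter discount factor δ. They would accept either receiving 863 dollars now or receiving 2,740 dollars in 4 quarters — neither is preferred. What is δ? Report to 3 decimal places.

δ ≈ 0.866

Indifference means u(863) = δ^4 · u(2740), so δ^4 = u(863)/u(2740).
With u(x) = √x: δ^4 = √863/√2740 = √(863/2740) = 0.56122.
Hence δ = (0.56122)^(1/4) = 0.86553.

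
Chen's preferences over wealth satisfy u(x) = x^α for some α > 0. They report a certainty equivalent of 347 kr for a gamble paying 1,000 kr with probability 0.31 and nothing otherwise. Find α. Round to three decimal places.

α ≈ 1.107

Since u(0) = 0, the lottery's EU is 0.31·1000^α.
Equating: 347^α = 0.31·1000^α, i.e. 0.3470^α = 0.31.
Taking logs: α·ln(347/1000) = ln(0.31), so α = -1.171183 / -1.058430 ≈ 1.107.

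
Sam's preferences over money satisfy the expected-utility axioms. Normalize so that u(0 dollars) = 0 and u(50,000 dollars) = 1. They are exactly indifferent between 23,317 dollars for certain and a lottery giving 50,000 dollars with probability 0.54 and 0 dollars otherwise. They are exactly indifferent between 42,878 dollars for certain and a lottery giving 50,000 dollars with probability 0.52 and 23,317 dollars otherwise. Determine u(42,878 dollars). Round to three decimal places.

First, u(23,317 dollars) = 0.54·u(50,000 dollars) + 0.46·u(0 dollars) = 0.54.
The second indifference gives u(42,878 dollars) = 0.52·u(50,000 dollars) + 0.48·u(23,317 dollars) = 0.52·1.00 + 0.48·0.54 = 0.7792.

0.779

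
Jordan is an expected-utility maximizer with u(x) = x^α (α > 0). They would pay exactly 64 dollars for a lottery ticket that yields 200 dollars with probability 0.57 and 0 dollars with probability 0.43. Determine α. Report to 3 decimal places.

α ≈ 0.493

EU(lottery) = 0.57·200^α + 0.43·0 = 0.57·200^α.
Setting u(64) equal to that: 64^α = 0.57·200^α ⇒ (64/200)^α = 0.57.
Taking logs: α·ln(64/200) = ln(0.57), so α = -0.562119 / -1.139434 ≈ 0.493.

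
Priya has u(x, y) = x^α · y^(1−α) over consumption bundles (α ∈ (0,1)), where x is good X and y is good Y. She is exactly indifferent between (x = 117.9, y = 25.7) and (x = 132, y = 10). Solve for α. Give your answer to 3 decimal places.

α ≈ 0.893

Set the two utilities equal: 117.9^α·25.7^(1−α) = 132^α·10^(1−α).
Taking logs: α·ln 117.9 + (1−α)·ln 25.7 = α·ln 132 + (1−α)·ln 10, i.e. α·-0.112965 = (1−α)·-0.943906.
Thus α·(-1.056871) = -0.943906, so α = -0.943906/-1.056871 ≈ 0.893.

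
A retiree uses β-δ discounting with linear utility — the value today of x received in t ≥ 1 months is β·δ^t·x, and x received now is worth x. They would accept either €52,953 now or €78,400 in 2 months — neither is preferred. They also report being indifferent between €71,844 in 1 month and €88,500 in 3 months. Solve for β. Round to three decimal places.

Both payoffs in the second observation are in the future, so β drops out: δ^1·71844 = δ^3·88500 ⇒ δ^2 = 71844/88500 = 0.81180, so δ = 0.90100.
The first indifference: 52953 = β·δ^2·78400, so β = 52953/(δ^2·78400) = 52953/(0.81180·78400) ≈ 0.832.

β ≈ 0.832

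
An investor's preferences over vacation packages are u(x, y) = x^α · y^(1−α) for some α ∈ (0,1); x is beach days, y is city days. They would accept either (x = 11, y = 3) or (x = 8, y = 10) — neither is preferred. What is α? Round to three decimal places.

The Cobb–Douglas utilities coincide, so 11^α·3^(1−α) = 8^α·10^(1−α).
Taking logs: α·ln 11 + (1−α)·ln 3 = α·ln 8 + (1−α)·ln 10, i.e. α·0.318454 = (1−α)·1.203973.
Thus α·(1.522427) = 1.203973, so α = 1.203973/1.522427 ≈ 0.791.

α ≈ 0.791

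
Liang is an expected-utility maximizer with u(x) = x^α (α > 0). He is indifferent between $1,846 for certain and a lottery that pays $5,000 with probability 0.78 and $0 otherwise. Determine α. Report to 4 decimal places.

α ≈ 0.2494

EU(lottery) = 0.78·5000^α + 0.22·0 = 0.78·5000^α.
Equating: 1846^α = 0.78·5000^α, i.e. 0.3692^α = 0.78.
Taking logs: α·ln(1846/5000) = ln(0.78), so α = -0.2484614 / -0.9964168 ≈ 0.2494.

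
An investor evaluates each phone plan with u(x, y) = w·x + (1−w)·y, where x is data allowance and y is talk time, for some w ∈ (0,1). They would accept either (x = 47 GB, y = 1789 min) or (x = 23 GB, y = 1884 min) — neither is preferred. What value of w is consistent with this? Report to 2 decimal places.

Equating utilities: w·47 + (1−w)·1789 = w·23 + (1−w)·1884.
w·(47−23) = (1−w)·(1884−1789), i.e. w·24 = (1−w)·95.
Hence w = 95/(24+95) = 95/119 = 0.80.

w = 0.80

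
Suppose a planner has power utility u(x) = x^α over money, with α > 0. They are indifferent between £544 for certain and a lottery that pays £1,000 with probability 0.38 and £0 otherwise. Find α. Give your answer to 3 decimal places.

α ≈ 1.589

The lottery's expected utility is 0.38·u(1000) + 0.62·u(0) = 0.38·1000^α (since u(0) = 0 for α > 0).
Indifference: 544^α = 0.38·1000^α, so (544/1000)^α = 0.38.
Take logs: α = ln 0.38 / ln(544/1000) ≈ 1.58931.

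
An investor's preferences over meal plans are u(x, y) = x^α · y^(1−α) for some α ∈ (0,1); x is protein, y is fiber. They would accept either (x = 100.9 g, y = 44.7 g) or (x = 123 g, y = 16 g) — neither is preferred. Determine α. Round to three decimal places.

Set the two utilities equal: 100.9^α·44.7^(1−α) = 123^α·16^(1−α).
Rearrange to (100.9/123)^α = (16/44.7)^(1−α) and take logs: α·-0.198054 = (1−α)·-1.027385.
Thus α·(-1.225439) = -1.027385, so α = -1.027385/-1.225439 ≈ 0.838.

α ≈ 0.838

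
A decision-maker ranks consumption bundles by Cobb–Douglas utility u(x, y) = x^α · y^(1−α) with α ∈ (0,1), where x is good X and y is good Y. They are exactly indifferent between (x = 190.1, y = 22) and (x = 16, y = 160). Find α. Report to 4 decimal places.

α ≈ 0.4450

The Cobb–Douglas utilities coincide, so 190.1^α·22^(1−α) = 16^α·160^(1−α).
(190.1/16)^α = (160/22)^(1−α); take logs: α·ln(190.1/16) = (1−α)·ln(160/22), i.e. α·2.4749615 = (1−α)·1.9841314.
With A = 2.4749615 and B = 1.9841314: α·A = (1−α)·B, so α = B/(A+B) = 1.9841314/4.4590929 ≈ 0.4450.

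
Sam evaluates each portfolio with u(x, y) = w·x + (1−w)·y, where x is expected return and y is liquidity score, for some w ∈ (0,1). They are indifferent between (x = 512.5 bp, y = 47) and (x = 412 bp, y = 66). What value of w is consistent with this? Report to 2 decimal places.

u(512.5,47) = u(412,66) means w·512.5 + (1−w)·47 = w·412 + (1−w)·66.
w·(512.5−412) = (1−w)·(66−47), i.e. w·100.5 = (1−w)·19.
The marginal rate of substitution is 19/100.5, so w = 19/(100.5+19) = 0.16.

w = 0.16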